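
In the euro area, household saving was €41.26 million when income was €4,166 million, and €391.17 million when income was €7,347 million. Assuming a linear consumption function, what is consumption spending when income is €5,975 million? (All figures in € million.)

C = 5734.75

MPS = ΔS/ΔY = (391.17 − 41.26)/(7347 − 4166) = 349.91/3181 = 0.11
MPC = 1 − MPS = 0.89
Autonomous saving = 41.26 − 0.11(4166) = -417, so a = 417
C = 417 + 0.89(5975) = 417 + 5317.75 = 5734.75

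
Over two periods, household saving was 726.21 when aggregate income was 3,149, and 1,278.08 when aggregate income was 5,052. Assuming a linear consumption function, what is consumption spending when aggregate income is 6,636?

C = 4898.56

MPS = ΔS/ΔY = (1278.08 − 726.21)/(5052 − 3149) = 551.87/1903 = 0.29
MPC = 1 − MPS = 0.71
Autonomous saving = 726.21 − 0.29(3149) = -187, so a = 187
C = 187 + 0.71(6636) = 187 + 4711.56 = 4898.56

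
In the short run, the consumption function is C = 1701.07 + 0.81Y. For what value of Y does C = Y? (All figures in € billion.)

Y = 8953

At break-even, C = Y: 1701.07 + 0.81Y = Y
0.19Y = 1701.07, so Y = 1701.07/0.19 = 8953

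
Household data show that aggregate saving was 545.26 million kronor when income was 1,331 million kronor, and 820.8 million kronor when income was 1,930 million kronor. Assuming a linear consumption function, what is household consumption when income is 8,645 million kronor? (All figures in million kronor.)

MPS = ΔS/ΔY = (820.8 − 545.26)/(1930 − 1331) = 275.54/599 = 0.46
MPC = 1 − MPS = 0.54
Autonomous saving = 545.26 − 0.46(1331) = -67, so a = 67
C = 67 + 0.54(8645) = 67 + 4668.3 = 4735.3

C = 4735.3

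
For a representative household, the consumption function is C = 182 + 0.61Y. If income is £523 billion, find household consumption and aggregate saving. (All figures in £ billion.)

C = 501.03; S = 21.97

C = 182 + 0.61(523) = 182 + 319.03 = 501.03
S = Y − C = 523 − 501.03 = 21.97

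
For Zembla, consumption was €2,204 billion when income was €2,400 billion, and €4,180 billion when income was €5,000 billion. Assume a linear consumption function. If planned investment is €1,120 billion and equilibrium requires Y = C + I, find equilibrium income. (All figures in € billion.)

MPC = (4180 − 2204)/(5000 − 2400) = 1976/2600 = 0.76
a = 2204 − 0.76(2400) = 380
Equilibrium: Y = 380 + 0.76Y + 1120
0.24Y = 1500, so Y = 1500/0.24 = 6250

Y = 6250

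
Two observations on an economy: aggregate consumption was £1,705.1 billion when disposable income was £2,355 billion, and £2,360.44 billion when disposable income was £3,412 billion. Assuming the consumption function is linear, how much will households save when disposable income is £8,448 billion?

MPC = (2360.44 − 1705.1)/(3412 − 2355) = 655.34/1057 = 0.62
a = 1705.1 − 0.62(2355) = 1705.1 − 1460.1 = 245
C = 245 + 0.62(8448) = 5482.76
S = 8448 − 5482.76 = 2965.24

S = 2965.24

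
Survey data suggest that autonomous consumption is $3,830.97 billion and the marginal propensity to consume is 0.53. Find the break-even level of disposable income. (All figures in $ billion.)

At break-even, C = Y: 3830.97 + 0.53Y = Y
0.47Y = 3830.97, so Y = 3830.97/0.47 = 8151

Y = 8151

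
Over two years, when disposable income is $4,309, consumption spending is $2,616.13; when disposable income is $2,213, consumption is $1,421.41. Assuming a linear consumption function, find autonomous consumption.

MPC = ΔC/ΔY = (2616.13 − 1421.41)/(4309 − 2213) = 1194.72/2096 = 0.57
a = C − MPC·Y = 1421.41 − 0.57(2213) = 1421.41 − 1261.41 = 160

a = 160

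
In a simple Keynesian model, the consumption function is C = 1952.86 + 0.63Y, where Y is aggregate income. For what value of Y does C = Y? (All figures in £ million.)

Y = 5278

At break-even, C = Y: 1952.86 + 0.63Y = Y
0.37Y = 1952.86, so Y = 1952.86/0.37 = 5278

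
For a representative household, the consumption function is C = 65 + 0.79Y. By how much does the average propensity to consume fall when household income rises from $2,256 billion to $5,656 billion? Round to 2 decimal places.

At Y = 2256: C = 65 + 0.79(2256) = 1847.24, APC = 1847.24/2256 = 0.819
At Y = 5656: C = 4533.24, APC = 4533.24/5656 = 0.801
Fall in APC = 0.819 − 0.801 = 0.018 ≈ 0.02

ΔAPC = 0.02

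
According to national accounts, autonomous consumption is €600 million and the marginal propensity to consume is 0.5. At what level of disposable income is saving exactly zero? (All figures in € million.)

Y = 1200

At break-even, C = Y: 600 + 0.5Y = Y
0.5Y = 600, so Y = 600/0.5 = 1200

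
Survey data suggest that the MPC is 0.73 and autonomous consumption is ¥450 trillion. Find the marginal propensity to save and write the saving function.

MPS = 0.27; S = -450 + 0.27Y

MPS = 1 − MPC = 1 − 0.73 = 0.27
S = Y − C = -450 + 0.27Y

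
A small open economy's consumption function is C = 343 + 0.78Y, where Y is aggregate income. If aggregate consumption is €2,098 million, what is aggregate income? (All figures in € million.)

343 + 0.78Y = 2098
0.78Y = 1755, so Y = 1755/0.78 = 2250

Y = 2250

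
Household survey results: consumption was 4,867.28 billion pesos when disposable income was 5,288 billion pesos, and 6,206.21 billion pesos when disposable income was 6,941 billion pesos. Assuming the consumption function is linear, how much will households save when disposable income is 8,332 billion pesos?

MPC = (6206.21 − 4867.28)/(6941 − 5288) = 1338.93/1653 = 0.81
a = 4867.28 − 0.81(5288) = 4867.28 − 4283.28 = 584
C = 584 + 0.81(8332) = 7332.92
S = 8332 − 7332.92 = 999.08

S = 999.08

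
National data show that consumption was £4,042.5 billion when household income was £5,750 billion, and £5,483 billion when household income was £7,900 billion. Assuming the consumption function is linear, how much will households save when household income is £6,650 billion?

S = 2004.5

MPC = (5483 − 4042.5)/(7900 − 5750) = 1440.5/2150 = 0.67
a = 4042.5 − 0.67(5750) = 4042.5 − 3852.5 = 190
C = 190 + 0.67(6650) = 4645.5
S = 6650 − 4645.5 = 2004.5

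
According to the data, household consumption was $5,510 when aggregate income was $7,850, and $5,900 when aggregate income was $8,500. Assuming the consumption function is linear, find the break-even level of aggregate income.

Y = 2000

MPC = (5900 − 5510)/(8500 − 7850) = 390/650 = 0.6
a = 5510 − 0.6(7850) = 5510 − 4710 = 800
Break-even: Y = a/(1−MPC) = 800/0.4 = 2000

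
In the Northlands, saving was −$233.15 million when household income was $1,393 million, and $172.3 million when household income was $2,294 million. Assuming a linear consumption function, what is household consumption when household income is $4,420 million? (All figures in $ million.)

C = 3291

MPS = ΔS/ΔY = (172.3 − (-233.15))/(2294 − 1393) = 405.45/901 = 0.45
MPC = 1 − MPS = 0.55
Autonomous saving = -233.15 − 0.45(1393) = -860, so a = 860
C = 860 + 0.55(4420) = 860 + 2431 = 3291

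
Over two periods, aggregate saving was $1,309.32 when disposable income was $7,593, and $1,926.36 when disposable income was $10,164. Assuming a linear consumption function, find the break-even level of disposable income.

MPS = ΔS/ΔY = (1926.36 − 1309.32)/(10164 − 7593) = 617.04/2571 = 0.24
MPC = 1 − MPS = 0.76
From S(7593) = 1309.32: −a + 0.24(7593) = 1309.32, so a = 1822.32 − 1309.32 = 513
Break-even (S = 0): Y = a/MPS = 513/0.24 = 2137.5

Y = 2137.5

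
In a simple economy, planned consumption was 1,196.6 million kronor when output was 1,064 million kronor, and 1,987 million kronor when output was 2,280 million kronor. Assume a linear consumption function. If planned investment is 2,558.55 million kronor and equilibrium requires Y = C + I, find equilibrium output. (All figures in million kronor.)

MPC = (1987 − 1196.6)/(2280 − 1064) = 790.4/1216 = 0.65
a = 1196.6 − 0.65(1064) = 505
Equilibrium: Y = 505 + 0.65Y + 2558.55
0.35Y = 3063.55, so Y = 3063.55/0.35 = 8753

Y = 8753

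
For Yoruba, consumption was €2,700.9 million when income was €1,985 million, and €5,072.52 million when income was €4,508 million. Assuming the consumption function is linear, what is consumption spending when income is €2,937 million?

C = 3595.78

MPC = (5072.52 − 2700.9)/(4508 − 1985) = 2371.62/2523 = 0.94
a = 2700.9 − 0.94(1985) = 2700.9 − 1865.9 = 835
C = 835 + 0.94(2937) = 835 + 2760.78 = 3595.78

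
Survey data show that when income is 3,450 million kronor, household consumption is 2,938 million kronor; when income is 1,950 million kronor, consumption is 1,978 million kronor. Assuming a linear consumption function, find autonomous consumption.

a = 730

MPC = ΔC/ΔY = (2938 − 1978)/(3450 − 1950) = 960/1500 = 0.64
a = C − MPC·Y = 1978 − 0.64(1950) = 1978 − 1248 = 730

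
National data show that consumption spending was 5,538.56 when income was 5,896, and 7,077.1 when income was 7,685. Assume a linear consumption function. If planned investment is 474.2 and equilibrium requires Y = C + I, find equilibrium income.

Y = 6730

MPC = (7077.1 − 5538.56)/(7685 − 5896) = 1538.54/1789 = 0.86
a = 5538.56 − 0.86(5896) = 468
Equilibrium: Y = 468 + 0.86Y + 474.2
0.14Y = 942.2, so Y = 942.2/0.14 = 6730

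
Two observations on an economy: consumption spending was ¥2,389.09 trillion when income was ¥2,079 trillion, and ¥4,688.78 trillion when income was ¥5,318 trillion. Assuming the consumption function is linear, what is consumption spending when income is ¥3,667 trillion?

MPC = (4688.78 − 2389.09)/(5318 − 2079) = 2299.69/3239 = 0.71
a = 2389.09 − 0.71(2079) = 2389.09 − 1476.09 = 913
C = 913 + 0.71(3667) = 913 + 2603.57 = 3516.57

C = 3516.57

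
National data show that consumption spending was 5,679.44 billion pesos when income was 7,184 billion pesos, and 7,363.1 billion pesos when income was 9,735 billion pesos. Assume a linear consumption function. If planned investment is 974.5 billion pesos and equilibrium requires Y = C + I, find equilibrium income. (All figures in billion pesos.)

MPC = (7363.1 − 5679.44)/(9735 − 7184) = 1683.66/2551 = 0.66
a = 5679.44 − 0.66(7184) = 938
Equilibrium: Y = 938 + 0.66Y + 974.5
0.34Y = 1912.5, so Y = 1912.5/0.34 = 5625

Y = 5625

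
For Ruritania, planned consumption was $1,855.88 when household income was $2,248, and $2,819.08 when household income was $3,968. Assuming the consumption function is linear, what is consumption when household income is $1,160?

MPC = (2819.08 − 1855.88)/(3968 − 2248) = 963.2/1720 = 0.56
a = 1855.88 − 0.56(2248) = 1855.88 − 1258.88 = 597
C = 597 + 0.56(1160) = 597 + 649.6 = 1246.6

C = 1246.6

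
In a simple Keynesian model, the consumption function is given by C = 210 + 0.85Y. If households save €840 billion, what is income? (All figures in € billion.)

Y = 7000

S = Y − C = -210 + 0.15Y
-210 + 0.15Y = 840, so 0.15Y = 1050 and Y = 7000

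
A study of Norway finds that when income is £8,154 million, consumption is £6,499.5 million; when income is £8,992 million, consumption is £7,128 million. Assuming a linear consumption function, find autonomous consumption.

MPC = ΔC/ΔY = (7128 − 6499.5)/(8992 − 8154) = 628.5/838 = 0.75
a = C − MPC·Y = 6499.5 − 0.75(8154) = 6499.5 − 6115.5 = 384

a = 384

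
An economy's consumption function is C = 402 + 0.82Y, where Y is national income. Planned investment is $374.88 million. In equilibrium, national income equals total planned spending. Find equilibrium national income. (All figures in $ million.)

Y = 4316

Y = C + I = 402 + 0.82Y + 374.88
Y − 0.82Y = 776.88
0.18Y = 776.88, so Y = 776.88/0.18 = 4316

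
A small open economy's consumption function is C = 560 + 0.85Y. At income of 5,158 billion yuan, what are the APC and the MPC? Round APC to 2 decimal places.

MPC = 0.85 (the slope of the consumption function)
C = 560 + 0.85(5158) = 4944.3, so APC = 4944.3/5158 = 0.96

APC = 0.96; MPC = 0.85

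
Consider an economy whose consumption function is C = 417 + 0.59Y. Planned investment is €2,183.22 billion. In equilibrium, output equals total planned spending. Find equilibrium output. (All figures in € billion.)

Y = C + I = 417 + 0.59Y + 2183.22
Y − 0.59Y = 2600.22
0.41Y = 2600.22, so Y = 2600.22/0.41 = 6342

Y = 6342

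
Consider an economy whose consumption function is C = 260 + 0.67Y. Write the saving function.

S = Y − C = Y − (260 + 0.67Y) = -260 + (1 − 0.67)Y

S = -260 + 0.33Y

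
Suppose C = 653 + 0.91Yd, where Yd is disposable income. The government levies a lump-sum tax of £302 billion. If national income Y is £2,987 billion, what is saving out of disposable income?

S = -411.35

Yd = Y − T = 2987 − 302 = 2685
C = 653 + 0.91(2685) = 653 + 2443.35 = 3096.35
S = Yd − C = 2685 − 3096.35 = -411.35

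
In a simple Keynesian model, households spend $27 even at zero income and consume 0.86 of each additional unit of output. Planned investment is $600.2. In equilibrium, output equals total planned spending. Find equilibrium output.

Y = C + I = 27 + 0.86Y + 600.2
Y − 0.86Y = 627.2
0.14Y = 627.2, so Y = 627.2/0.14 = 4480

Y = 4480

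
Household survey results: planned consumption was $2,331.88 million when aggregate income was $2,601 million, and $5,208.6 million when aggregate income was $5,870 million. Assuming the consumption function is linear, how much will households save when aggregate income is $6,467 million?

MPC = (5208.6 − 2331.88)/(5870 − 2601) = 2876.72/3269 = 0.88
a = 2331.88 − 0.88(2601) = 2331.88 − 2288.88 = 43
C = 43 + 0.88(6467) = 5733.96
S = 6467 − 5733.96 = 733.04

S = 733.04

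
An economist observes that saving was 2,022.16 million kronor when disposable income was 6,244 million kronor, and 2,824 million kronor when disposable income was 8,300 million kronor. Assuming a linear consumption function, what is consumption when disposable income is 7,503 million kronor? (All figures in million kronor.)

MPS = ΔS/ΔY = (2824 − 2022.16)/(8300 − 6244) = 801.84/2056 = 0.39
MPC = 1 − MPS = 0.61
Autonomous saving = 2022.16 − 0.39(6244) = -413, so a = 413
C = 413 + 0.61(7503) = 413 + 4576.83 = 4989.83

C = 4989.83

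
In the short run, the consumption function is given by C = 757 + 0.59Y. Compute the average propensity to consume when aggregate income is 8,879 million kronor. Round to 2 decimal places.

APC = 0.68

C = 757 + 0.59(8879) = 5995.61
APC = C/Y = 5995.61/8879 = 0.68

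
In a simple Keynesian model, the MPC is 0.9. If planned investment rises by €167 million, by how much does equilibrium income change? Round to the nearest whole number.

ΔY ≈ 1670

The multiplier is 1/(1 − MPC) = 1/0.1.
ΔY = 167/0.1 = 1670.00 ≈ 1670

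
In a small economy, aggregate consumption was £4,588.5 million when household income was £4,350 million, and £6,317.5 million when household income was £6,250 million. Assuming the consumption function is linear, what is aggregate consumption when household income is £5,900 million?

MPC = (6317.5 − 4588.5)/(6250 − 4350) = 1729/1900 = 0.91
a = 4588.5 − 0.91(4350) = 4588.5 − 3958.5 = 630
C = 630 + 0.91(5900) = 630 + 5369 = 5999

C = 5999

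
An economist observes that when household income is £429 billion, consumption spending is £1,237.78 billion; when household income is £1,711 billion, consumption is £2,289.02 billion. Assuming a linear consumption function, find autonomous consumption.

a = 886

MPC = ΔC/ΔY = (2289.02 − 1237.78)/(1711 − 429) = 1051.24/1282 = 0.82
a = C − MPC·Y = 1237.78 − 0.82(429) = 1237.78 − 351.78 = 886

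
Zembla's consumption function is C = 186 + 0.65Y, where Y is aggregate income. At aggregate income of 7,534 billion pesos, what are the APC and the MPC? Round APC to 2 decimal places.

APC = 0.67; MPC = 0.65

MPC = 0.65 (the slope of the consumption function)
C = 186 + 0.65(7534) = 5083.1, so APC = 5083.1/7534 = 0.67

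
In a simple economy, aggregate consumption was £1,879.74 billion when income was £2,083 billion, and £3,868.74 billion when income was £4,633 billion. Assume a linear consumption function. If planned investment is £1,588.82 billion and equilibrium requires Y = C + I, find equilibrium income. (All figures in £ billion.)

Y = 8381

MPC = (3868.74 − 1879.74)/(4633 − 2083) = 1989/2550 = 0.78
a = 1879.74 − 0.78(2083) = 255
Equilibrium: Y = 255 + 0.78Y + 1588.82
0.22Y = 1843.82, so Y = 1843.82/0.22 = 8381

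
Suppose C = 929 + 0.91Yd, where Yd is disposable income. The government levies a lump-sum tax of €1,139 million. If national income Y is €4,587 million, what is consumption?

Yd = Y − T = 4587 − 1139 = 3448
C = 929 + 0.91(3448) = 929 + 3137.68 = 4066.68

C = 4066.68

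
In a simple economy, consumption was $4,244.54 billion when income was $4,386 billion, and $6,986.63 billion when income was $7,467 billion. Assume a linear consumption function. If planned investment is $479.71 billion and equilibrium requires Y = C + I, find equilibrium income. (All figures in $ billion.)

Y = 7461

MPC = (6986.63 − 4244.54)/(7467 − 4386) = 2742.09/3081 = 0.89
a = 4244.54 − 0.89(4386) = 341
Equilibrium: Y = 341 + 0.89Y + 479.71
0.11Y = 820.71, so Y = 820.71/0.11 = 7461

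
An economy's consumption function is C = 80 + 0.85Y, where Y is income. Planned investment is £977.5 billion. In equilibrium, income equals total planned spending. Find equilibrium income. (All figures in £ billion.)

Y = C + I = 80 + 0.85Y + 977.5
Y − 0.85Y = 1057.5
0.15Y = 1057.5, so Y = 1057.5/0.15 = 7050

Y = 7050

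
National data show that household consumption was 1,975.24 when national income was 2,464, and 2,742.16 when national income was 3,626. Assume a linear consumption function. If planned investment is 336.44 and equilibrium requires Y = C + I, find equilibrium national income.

Y = 2016

MPC = (2742.16 − 1975.24)/(3626 − 2464) = 766.92/1162 = 0.66
a = 1975.24 − 0.66(2464) = 349
Equilibrium: Y = 349 + 0.66Y + 336.44
0.34Y = 685.44, so Y = 685.44/0.34 = 2016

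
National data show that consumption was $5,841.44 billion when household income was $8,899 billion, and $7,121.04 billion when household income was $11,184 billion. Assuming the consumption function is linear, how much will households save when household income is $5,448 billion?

S = 1539.12

MPC = (7121.04 − 5841.44)/(11184 − 8899) = 1279.6/2285 = 0.56
a = 5841.44 − 0.56(8899) = 5841.44 − 4983.44 = 858
C = 858 + 0.56(5448) = 3908.88
S = 5448 − 3908.88 = 1539.12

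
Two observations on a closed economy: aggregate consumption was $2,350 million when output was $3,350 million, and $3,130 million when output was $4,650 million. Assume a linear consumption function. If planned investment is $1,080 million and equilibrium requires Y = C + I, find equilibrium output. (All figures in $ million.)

Y = 3550

MPC = (3130 − 2350)/(4650 − 3350) = 780/1300 = 0.6
a = 2350 − 0.6(3350) = 340
Equilibrium: Y = 340 + 0.6Y + 1080
0.4Y = 1420, so Y = 1420/0.4 = 3550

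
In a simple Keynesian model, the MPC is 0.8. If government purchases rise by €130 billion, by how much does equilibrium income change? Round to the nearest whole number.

The multiplier is 1/(1 − MPC) = 1/0.2.
ΔY = 130/0.2 = 650.00 ≈ 650

ΔY ≈ 650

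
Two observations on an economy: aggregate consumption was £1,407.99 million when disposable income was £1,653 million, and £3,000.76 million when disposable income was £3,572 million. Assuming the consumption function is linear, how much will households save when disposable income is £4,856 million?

S = 789.52

MPC = (3000.76 − 1407.99)/(3572 − 1653) = 1592.77/1919 = 0.83
a = 1407.99 − 0.83(1653) = 1407.99 − 1371.99 = 36
C = 36 + 0.83(4856) = 4066.48
S = 4856 − 4066.48 = 789.52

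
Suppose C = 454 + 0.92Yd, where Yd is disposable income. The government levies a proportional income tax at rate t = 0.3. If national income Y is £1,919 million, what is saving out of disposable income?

S = -346.536

Yd = (1 − 0.3)(1919) = 0.7(1919) = 1343.3
C = 454 + 0.92(1343.3) = 454 + 1235.836 = 1689.836
S = Yd − C = 1343.3 − 1689.836 = -346.536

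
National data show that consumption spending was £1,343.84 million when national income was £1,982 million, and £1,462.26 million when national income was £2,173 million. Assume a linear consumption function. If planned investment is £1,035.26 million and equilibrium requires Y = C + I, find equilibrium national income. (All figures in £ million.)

Y = 3027

MPC = (1462.26 − 1343.84)/(2173 − 1982) = 118.42/191 = 0.62
a = 1343.84 − 0.62(1982) = 115
Equilibrium: Y = 115 + 0.62Y + 1035.26
0.38Y = 1150.26, so Y = 1150.26/0.38 = 3027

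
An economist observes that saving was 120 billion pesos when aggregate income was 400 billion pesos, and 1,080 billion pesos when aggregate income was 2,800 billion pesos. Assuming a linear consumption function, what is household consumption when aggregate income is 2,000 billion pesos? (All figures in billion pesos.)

MPS = ΔS/ΔY = (1080 − 120)/(2800 − 400) = 960/2400 = 0.4
MPC = 1 − MPS = 0.6
Autonomous saving = 120 − 0.4(400) = -40, so a = 40
C = 40 + 0.6(2000) = 40 + 1200 = 1240

C = 1240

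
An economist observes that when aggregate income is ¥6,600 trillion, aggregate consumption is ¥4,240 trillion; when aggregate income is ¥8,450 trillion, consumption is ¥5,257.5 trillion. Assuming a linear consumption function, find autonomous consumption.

MPC = ΔC/ΔY = (5257.5 − 4240)/(8450 − 6600) = 1017.5/1850 = 0.55
a = C − MPC·Y = 4240 − 0.55(6600) = 4240 − 3630 = 610

a = 610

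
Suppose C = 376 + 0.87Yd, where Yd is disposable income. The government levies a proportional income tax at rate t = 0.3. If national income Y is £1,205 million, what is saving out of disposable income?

S = -266.345

Yd = (1 − 0.3)(1205) = 0.7(1205) = 843.5
C = 376 + 0.87(843.5) = 376 + 733.845 = 1109.845
S = Yd − C = 843.5 − 1109.845 = -266.345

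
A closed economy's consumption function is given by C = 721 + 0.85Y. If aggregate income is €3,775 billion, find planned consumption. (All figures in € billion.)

C = 3929.75

C = 721 + 0.85(3775) = 721 + 3208.75 = 3929.75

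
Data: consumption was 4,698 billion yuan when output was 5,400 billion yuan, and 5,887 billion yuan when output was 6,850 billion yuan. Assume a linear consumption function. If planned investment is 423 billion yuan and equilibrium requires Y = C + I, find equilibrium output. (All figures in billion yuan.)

Y = 3850

MPC = (5887 − 4698)/(6850 − 5400) = 1189/1450 = 0.82
a = 4698 − 0.82(5400) = 270
Equilibrium: Y = 270 + 0.82Y + 423
0.18Y = 693, so Y = 693/0.18 = 3850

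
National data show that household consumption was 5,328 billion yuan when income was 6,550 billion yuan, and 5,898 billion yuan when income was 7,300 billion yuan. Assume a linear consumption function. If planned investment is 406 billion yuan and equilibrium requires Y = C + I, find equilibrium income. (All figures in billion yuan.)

Y = 3150

MPC = (5898 − 5328)/(7300 − 6550) = 570/750 = 0.76
a = 5328 − 0.76(6550) = 350
Equilibrium: Y = 350 + 0.76Y + 406
0.24Y = 756, so Y = 756/0.24 = 3150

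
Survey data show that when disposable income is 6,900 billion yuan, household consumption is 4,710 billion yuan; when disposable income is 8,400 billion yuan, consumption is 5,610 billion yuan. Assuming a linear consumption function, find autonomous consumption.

a = 570

MPC = ΔC/ΔY = (5610 − 4710)/(8400 − 6900) = 900/1500 = 0.6
a = C − MPC·Y = 4710 − 0.6(6900) = 4710 − 4140 = 570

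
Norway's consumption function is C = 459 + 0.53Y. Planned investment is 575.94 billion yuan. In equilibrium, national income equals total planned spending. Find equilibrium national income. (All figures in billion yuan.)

Y = C + I = 459 + 0.53Y + 575.94
Y − 0.53Y = 1034.94
0.47Y = 1034.94, so Y = 1034.94/0.47 = 2202

Y = 2202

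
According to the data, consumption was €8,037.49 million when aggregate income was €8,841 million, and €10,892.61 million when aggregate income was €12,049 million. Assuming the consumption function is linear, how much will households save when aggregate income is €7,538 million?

MPC = (10892.61 − 8037.49)/(12049 − 8841) = 2855.12/3208 = 0.89
a = 8037.49 − 0.89(8841) = 8037.49 − 7868.49 = 169
C = 169 + 0.89(7538) = 6877.82
S = 7538 − 6877.82 = 660.18

S = 660.18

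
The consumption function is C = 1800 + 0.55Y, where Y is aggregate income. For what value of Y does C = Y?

Y = 4000

At break-even, C = Y: 1800 + 0.55Y = Y
0.45Y = 1800, so Y = 1800/0.45 = 4000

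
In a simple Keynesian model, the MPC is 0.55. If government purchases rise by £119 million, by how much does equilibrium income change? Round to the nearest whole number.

The multiplier is 1/(1 − MPC) = 1/0.45.
ΔY = 119/0.45 = 264.44 ≈ 264

ΔY ≈ 264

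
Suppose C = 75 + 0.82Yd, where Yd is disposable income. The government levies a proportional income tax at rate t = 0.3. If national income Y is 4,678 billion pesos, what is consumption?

Yd = (1 − 0.3)(4678) = 0.7(4678) = 3274.6
C = 75 + 0.82(3274.6) = 75 + 2685.172 = 2760.172

C = 2760.172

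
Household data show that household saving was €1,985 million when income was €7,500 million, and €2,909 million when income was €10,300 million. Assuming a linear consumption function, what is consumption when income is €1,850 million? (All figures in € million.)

C = 1729.5

MPS = ΔS/ΔY = (2909 − 1985)/(10300 − 7500) = 924/2800 = 0.33
MPC = 1 − MPS = 0.67
Autonomous saving = 1985 − 0.33(7500) = -490, so a = 490
C = 490 + 0.67(1850) = 490 + 1239.5 = 1729.5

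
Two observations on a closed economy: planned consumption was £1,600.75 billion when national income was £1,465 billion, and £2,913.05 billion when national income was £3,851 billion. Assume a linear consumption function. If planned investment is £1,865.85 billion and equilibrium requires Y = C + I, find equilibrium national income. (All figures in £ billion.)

Y = 5913

MPC = (2913.05 − 1600.75)/(3851 − 1465) = 1312.3/2386 = 0.55
a = 1600.75 − 0.55(1465) = 795
Equilibrium: Y = 795 + 0.55Y + 1865.85
0.45Y = 2660.85, so Y = 2660.85/0.45 = 5913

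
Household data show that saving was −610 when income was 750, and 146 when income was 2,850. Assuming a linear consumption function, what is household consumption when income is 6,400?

C = 4976

MPS = ΔS/ΔY = (146 − (-610))/(2850 − 750) = 756/2100 = 0.36
MPC = 1 − MPS = 0.64
Autonomous saving = -610 − 0.36(750) = -880, so a = 880
C = 880 + 0.64(6400) = 880 + 4096 = 4976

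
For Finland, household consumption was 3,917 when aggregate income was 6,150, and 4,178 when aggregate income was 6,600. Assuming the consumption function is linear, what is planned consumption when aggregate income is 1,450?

C = 1191

MPC = (4178 − 3917)/(6600 − 6150) = 261/450 = 0.58
a = 3917 − 0.58(6150) = 3917 − 3567 = 350
C = 350 + 0.58(1450) = 350 + 841 = 1191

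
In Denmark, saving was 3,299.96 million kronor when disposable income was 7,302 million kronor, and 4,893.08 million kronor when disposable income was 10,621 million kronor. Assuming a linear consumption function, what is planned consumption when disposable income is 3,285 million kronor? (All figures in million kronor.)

MPS = ΔS/ΔY = (4893.08 − 3299.96)/(10621 − 7302) = 1593.12/3319 = 0.48
MPC = 1 − MPS = 0.52
Autonomous saving = 3299.96 − 0.48(7302) = -205, so a = 205
C = 205 + 0.52(3285) = 205 + 1708.2 = 1913.2

C = 1913.2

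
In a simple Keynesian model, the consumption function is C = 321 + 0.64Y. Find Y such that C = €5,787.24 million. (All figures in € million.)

Y = 8541

321 + 0.64Y = 5787.24
0.64Y = 5466.24, so Y = 5466.24/0.64 = 8541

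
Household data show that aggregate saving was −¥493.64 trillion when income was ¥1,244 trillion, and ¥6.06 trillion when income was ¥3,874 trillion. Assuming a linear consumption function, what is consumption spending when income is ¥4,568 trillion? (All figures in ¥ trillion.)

C = 4430.08

MPS = ΔS/ΔY = (6.06 − (-493.64))/(3874 − 1244) = 499.7/2630 = 0.19
MPC = 1 − MPS = 0.81
Autonomous saving = -493.64 − 0.19(1244) = -730, so a = 730
C = 730 + 0.81(4568) = 730 + 3700.08 = 4430.08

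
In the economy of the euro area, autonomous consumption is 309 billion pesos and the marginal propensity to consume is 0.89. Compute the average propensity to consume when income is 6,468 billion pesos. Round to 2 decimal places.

APC = 0.94

C = 309 + 0.89(6468) = 6065.52
APC = C/Y = 6065.52/6468 = 0.94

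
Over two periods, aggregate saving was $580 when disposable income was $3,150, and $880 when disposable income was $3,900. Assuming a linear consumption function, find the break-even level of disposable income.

Y = 1700

MPS = ΔS/ΔY = (880 − 580)/(3900 − 3150) = 300/750 = 0.4
MPC = 1 − MPS = 0.6
From S(3150) = 580: −a + 0.4(3150) = 580, so a = 1260 − 580 = 680
Break-even (S = 0): Y = a/MPS = 680/0.4 = 1700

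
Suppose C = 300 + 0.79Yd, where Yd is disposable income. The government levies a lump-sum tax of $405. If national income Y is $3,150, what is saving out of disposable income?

Yd = Y − T = 3150 − 405 = 2745
C = 300 + 0.79(2745) = 300 + 2168.55 = 2468.55
S = Yd − C = 2745 − 2468.55 = 276.45

S = 276.45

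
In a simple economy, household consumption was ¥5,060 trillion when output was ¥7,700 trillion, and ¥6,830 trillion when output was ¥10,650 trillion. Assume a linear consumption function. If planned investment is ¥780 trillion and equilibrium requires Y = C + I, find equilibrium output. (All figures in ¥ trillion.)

MPC = (6830 − 5060)/(10650 − 7700) = 1770/2950 = 0.6
a = 5060 − 0.6(7700) = 440
Equilibrium: Y = 440 + 0.6Y + 780
0.4Y = 1220, so Y = 1220/0.4 = 3050

Y = 3050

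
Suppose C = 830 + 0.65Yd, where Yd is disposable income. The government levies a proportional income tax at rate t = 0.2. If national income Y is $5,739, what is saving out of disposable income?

S = 776.92

Yd = (1 − 0.2)(5739) = 0.8(5739) = 4591.2
C = 830 + 0.65(4591.2) = 830 + 2984.28 = 3814.28
S = Yd − C = 4591.2 − 3814.28 = 776.92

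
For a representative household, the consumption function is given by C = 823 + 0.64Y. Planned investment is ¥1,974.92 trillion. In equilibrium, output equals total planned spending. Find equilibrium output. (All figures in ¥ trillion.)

Y = 7772

Y = C + I = 823 + 0.64Y + 1974.92
Y − 0.64Y = 2797.92
0.36Y = 2797.92, so Y = 2797.92/0.36 = 7772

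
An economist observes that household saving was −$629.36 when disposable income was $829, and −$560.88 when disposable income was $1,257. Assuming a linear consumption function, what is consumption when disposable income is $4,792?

MPS = ΔS/ΔY = (-560.88 − (-629.36))/(1257 − 829) = 68.48/428 = 0.16
MPC = 1 − MPS = 0.84
Autonomous saving = -629.36 − 0.16(829) = -762, so a = 762
C = 762 + 0.84(4792) = 762 + 4025.28 = 4787.28

C = 4787.28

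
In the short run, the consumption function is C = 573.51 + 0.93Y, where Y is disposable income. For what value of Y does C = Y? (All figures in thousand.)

At break-even, C = Y: 573.51 + 0.93Y = Y
0.07Y = 573.51, so Y = 573.51/0.07 = 8193

Y = 8193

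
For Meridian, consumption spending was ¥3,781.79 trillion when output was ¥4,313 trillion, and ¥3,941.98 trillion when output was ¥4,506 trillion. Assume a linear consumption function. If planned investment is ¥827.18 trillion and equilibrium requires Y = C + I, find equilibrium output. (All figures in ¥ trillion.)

MPC = (3941.98 − 3781.79)/(4506 − 4313) = 160.19/193 = 0.83
a = 3781.79 − 0.83(4313) = 202
Equilibrium: Y = 202 + 0.83Y + 827.18
0.17Y = 1029.18, so Y = 1029.18/0.17 = 6054

Y = 6054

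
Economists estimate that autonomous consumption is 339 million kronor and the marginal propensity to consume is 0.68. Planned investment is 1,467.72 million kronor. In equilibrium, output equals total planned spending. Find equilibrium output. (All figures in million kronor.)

Y = C + I = 339 + 0.68Y + 1467.72
Y − 0.68Y = 1806.72
0.32Y = 1806.72, so Y = 1806.72/0.32 = 5646

Y = 5646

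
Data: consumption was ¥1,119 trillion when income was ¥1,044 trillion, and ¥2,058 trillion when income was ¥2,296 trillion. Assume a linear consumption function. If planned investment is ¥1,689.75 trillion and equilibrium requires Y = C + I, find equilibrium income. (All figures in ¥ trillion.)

MPC = (2058 − 1119)/(2296 − 1044) = 939/1252 = 0.75
a = 1119 − 0.75(1044) = 336
Equilibrium: Y = 336 + 0.75Y + 1689.75
0.25Y = 2025.75, so Y = 2025.75/0.25 = 8103

Y = 8103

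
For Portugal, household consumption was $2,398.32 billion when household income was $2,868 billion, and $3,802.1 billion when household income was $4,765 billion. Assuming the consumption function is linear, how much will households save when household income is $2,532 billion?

S = 382.32

MPC = (3802.1 − 2398.32)/(4765 − 2868) = 1403.78/1897 = 0.74
a = 2398.32 − 0.74(2868) = 2398.32 − 2122.32 = 276
C = 276 + 0.74(2532) = 2149.68
S = 2532 − 2149.68 = 382.32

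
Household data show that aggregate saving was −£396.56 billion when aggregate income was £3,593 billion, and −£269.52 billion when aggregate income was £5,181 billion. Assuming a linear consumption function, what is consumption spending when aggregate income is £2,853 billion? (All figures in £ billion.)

MPS = ΔS/ΔY = (-269.52 − (-396.56))/(5181 − 3593) = 127.04/1588 = 0.08
MPC = 1 − MPS = 0.92
Autonomous saving = -396.56 − 0.08(3593) = -684, so a = 684
C = 684 + 0.92(2853) = 684 + 2624.76 = 3308.76

C = 3308.76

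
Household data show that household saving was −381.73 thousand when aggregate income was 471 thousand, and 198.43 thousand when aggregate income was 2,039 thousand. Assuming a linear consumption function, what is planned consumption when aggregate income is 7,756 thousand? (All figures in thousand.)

MPS = ΔS/ΔY = (198.43 − (-381.73))/(2039 − 471) = 580.16/1568 = 0.37
MPC = 1 − MPS = 0.63
Autonomous saving = -381.73 − 0.37(471) = -556, so a = 556
C = 556 + 0.63(7756) = 556 + 4886.28 = 5442.28

C = 5442.28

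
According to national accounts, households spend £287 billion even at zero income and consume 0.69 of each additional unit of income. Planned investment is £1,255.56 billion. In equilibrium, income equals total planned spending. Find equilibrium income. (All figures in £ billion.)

Y = 4976

Y = C + I = 287 + 0.69Y + 1255.56
Y − 0.69Y = 1542.56
0.31Y = 1542.56, so Y = 1542.56/0.31 = 4976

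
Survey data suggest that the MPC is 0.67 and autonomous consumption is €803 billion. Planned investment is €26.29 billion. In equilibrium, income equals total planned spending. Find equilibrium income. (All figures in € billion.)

Y = C + I = 803 + 0.67Y + 26.29
Y − 0.67Y = 829.29
0.33Y = 829.29, so Y = 829.29/0.33 = 2513

Y = 2513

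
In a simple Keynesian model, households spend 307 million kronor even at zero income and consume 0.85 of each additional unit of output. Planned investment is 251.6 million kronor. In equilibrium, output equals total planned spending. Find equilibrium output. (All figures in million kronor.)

Y = C + I = 307 + 0.85Y + 251.6
Y − 0.85Y = 558.6
0.15Y = 558.6, so Y = 558.6/0.15 = 3724

Y = 3724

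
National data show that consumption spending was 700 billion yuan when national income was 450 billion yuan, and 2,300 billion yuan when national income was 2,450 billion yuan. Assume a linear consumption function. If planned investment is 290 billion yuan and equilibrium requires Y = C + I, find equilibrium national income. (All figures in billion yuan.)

MPC = (2300 − 700)/(2450 − 450) = 1600/2000 = 0.8
a = 700 − 0.8(450) = 340
Equilibrium: Y = 340 + 0.8Y + 290
0.2Y = 630, so Y = 630/0.2 = 3150

Y = 3150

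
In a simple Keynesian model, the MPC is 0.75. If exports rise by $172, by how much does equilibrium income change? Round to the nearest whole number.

ΔY ≈ 688

The multiplier is 1/(1 − MPC) = 1/0.25.
ΔY = 172/0.25 = 688.00 ≈ 688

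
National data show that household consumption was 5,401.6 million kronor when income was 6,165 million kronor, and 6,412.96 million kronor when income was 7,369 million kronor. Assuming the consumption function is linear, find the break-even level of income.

Y = 1393.75

MPC = (6412.96 − 5401.6)/(7369 − 6165) = 1011.36/1204 = 0.84
a = 5401.6 − 0.84(6165) = 5401.6 − 5178.6 = 223
Break-even: Y = a/(1−MPC) = 223/0.16 = 1393.75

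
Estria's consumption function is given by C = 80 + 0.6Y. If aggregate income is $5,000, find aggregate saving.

S = 1920

C = 80 + 0.6(5000) = 80 + 3000 = 3080
S = Y − C = 5000 − 3080 = 1920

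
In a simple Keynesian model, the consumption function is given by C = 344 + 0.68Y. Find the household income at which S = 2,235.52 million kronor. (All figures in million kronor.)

Y = 8061

S = Y − C = -344 + 0.32Y
-344 + 0.32Y = 2235.52, so 0.32Y = 2579.52 and Y = 8061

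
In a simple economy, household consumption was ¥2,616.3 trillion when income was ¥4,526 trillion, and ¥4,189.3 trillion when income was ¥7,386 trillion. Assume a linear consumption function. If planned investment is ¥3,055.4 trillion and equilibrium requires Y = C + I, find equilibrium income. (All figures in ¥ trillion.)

Y = 7072

MPC = (4189.3 − 2616.3)/(7386 − 4526) = 1573/2860 = 0.55
a = 2616.3 − 0.55(4526) = 127
Equilibrium: Y = 127 + 0.55Y + 3055.4
0.45Y = 3182.4, so Y = 3182.4/0.45 = 7072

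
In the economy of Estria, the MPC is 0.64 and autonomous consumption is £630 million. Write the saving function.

S = -630 + 0.36Y

S = Y − C = Y − (630 + 0.64Y) = -630 + (1 − 0.64)Y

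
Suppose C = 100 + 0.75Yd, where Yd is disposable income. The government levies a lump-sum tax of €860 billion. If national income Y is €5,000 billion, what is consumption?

C = 3205

Yd = Y − T = 5000 − 860 = 4140
C = 100 + 0.75(4140) = 100 + 3105 = 3205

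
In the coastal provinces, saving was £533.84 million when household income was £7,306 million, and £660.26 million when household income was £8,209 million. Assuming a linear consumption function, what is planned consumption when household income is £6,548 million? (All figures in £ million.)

C = 6120.28

MPS = ΔS/ΔY = (660.26 − 533.84)/(8209 − 7306) = 126.42/903 = 0.14
MPC = 1 − MPS = 0.86
Autonomous saving = 533.84 − 0.14(7306) = -489, so a = 489
C = 489 + 0.86(6548) = 489 + 5631.28 = 6120.28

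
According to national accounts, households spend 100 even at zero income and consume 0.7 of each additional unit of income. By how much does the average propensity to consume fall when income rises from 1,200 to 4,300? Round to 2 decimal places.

ΔAPC = 0.06

At Y = 1200: C = 100 + 0.7(1200) = 940, APC = 940/1200 = 0.783
At Y = 4300: C = 3110, APC = 3110/4300 = 0.723
Fall in APC = 0.783 − 0.723 = 0.06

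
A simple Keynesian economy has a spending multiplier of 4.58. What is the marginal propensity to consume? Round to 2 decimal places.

k = 1/(1 − MPC), so 1 − MPC = 1/k = 1/4.58 = 0.2183
MPC = 1 − 0.2183 = 0.78

MPC = 0.78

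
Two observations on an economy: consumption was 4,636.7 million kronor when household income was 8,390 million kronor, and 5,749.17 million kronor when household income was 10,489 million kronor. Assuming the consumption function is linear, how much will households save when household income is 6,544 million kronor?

S = 2885.68

MPC = (5749.17 − 4636.7)/(10489 − 8390) = 1112.47/2099 = 0.53
a = 4636.7 − 0.53(8390) = 4636.7 − 4446.7 = 190
C = 190 + 0.53(6544) = 3658.32
S = 6544 − 3658.32 = 2885.68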